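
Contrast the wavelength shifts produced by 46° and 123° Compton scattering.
123° produces the larger shift by a factor of 5.059

Calculate both shifts using Δλ = λ_C(1 - cos θ):

For θ₁ = 46°:
Δλ₁ = 2.4263 × (1 - cos(46°))
Δλ₁ = 2.4263 × 0.3053
Δλ₁ = 0.7409 pm

For θ₂ = 123°:
Δλ₂ = 2.4263 × (1 - cos(123°))
Δλ₂ = 2.4263 × 1.5446
Δλ₂ = 3.7478 pm

The 123° angle produces the larger shift.
Ratio: 3.7478/0.7409 = 5.059

(Intermediate values are shown rounded; full precision is carried through to the final answer.)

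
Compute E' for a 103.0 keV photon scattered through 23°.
101.3756 keV

First convert energy to wavelength:
λ = hc/E, with hc ≈ 1239.842 keV·pm (i.e. 1239.842 eV·nm)

For E = 103.0 keV = 103000 eV:
λ = 1239.842 keV·pm / 103.0 keV
λ = 12.0373 pm

Calculate the Compton shift:
Δλ = λ_C(1 - cos(23°)) = 2.4263 × 0.0795
Δλ = 0.1929 pm

Final wavelength:
λ' = 12.0373 + 0.1929 = 12.2302 pm

Final energy:
E' = hc/λ' = 1239.842 / 12.2302 = 101.3756 keV

(Intermediate values are shown rounded; full precision is carried through to the final answer.)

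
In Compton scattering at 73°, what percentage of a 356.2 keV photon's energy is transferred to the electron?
0.3303 (or 33.03%)

Calculate initial and final photon energies:

Initial: E₀ = 356.2 keV → λ₀ = 3.4807 pm
Compton shift: Δλ = 1.7169 pm
Final wavelength: λ' = 5.1977 pm
Final energy: E' = 238.5379 keV

Fractional energy loss:
(E₀ - E')/E₀ = (356.2000 - 238.5379)/356.2000
= 117.6621/356.2000
= 0.3303
= 33.03%

(Intermediate values are shown rounded; full precision is carried through to the final answer.)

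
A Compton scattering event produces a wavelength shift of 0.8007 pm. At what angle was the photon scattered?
47.93°

From the Compton formula Δλ = λ_C(1 - cos θ), we can solve for θ:

cos θ = 1 - Δλ/λ_C

Given:
- Δλ = 0.8007 pm
- λ_C = h/(m_e·c) ≈ 2.42631024 pm

cos θ = 1 - 0.8007/2.42631024
cos θ = 1 - 0.330007
cos θ = 0.669993

θ = arccos(0.669993)
θ = 47.93°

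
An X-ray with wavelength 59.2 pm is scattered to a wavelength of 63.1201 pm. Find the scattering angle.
128.00°

First find the wavelength shift:
Δλ = λ' - λ = 63.1201 - 59.2 = 3.9201 pm

Using Δλ = λ_C(1 - cos θ), with λ_C = h/(m_e·c) ≈ 2.42631024 pm:
cos θ = 1 - Δλ/λ_C
cos θ = 1 - 3.9201/2.42631024
cos θ = -0.615663

θ = arccos(-0.615663)
θ = 128.00°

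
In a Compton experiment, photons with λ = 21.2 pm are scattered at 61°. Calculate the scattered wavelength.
22.4500 pm

Using the Compton scattering formula:
λ' = λ + Δλ = λ + λ_C(1 - cos θ)

Given:
- Initial wavelength λ = 21.2 pm
- Scattering angle θ = 61°
- Compton wavelength λ_C ≈ 2.4263 pm

Calculate the shift:
Δλ = 2.4263 × (1 - cos(61°))
Δλ = 2.4263 × 0.5152
Δλ = 1.2500 pm

Final wavelength:
λ' = 21.2 + 1.2500 = 22.4500 pm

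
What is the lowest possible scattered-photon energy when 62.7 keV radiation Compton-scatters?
50.3452 keV (at θ = 180°)

The scattered photon has minimum energy when its wavelength is maximum, i.e., when the Compton shift Δλ = λ_C(1 − cos θ) is maximum. This occurs at θ = 180° (backscattering), giving Δλ_max = 2λ_C = 4.8526 pm.

Initial wavelength: λ₀ = hc/E₀ = 19.7742 pm
Maximum final wavelength: λ'_max = λ₀ + 2λ_C = 19.7742 + 4.8526 = 24.6268 pm
Minimum final energy: E'_min = hc/λ'_max = 50.3452 keV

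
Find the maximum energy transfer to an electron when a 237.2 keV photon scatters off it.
114.1950 keV

Maximum energy transfer occurs at θ = 180° (backscattering).

Initial photon: E₀ = 237.2 keV → λ₀ = 5.2270 pm

Maximum Compton shift (at 180°):
Δλ_max = 2λ_C = 2 × 2.4263 = 4.8526 pm

Final wavelength:
λ' = 5.2270 + 4.8526 = 10.0796 pm

Minimum photon energy (maximum energy to electron):
E'_min = hc/λ' = 123.0050 keV

Maximum electron kinetic energy:
K_max = E₀ - E'_min = 237.2000 - 123.0050 = 114.1950 keV

(Intermediate values are shown rounded; full precision is carried through to the final answer.)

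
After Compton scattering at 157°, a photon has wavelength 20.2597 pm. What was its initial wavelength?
15.6000 pm

From λ' = λ + Δλ, we have λ = λ' - Δλ

First calculate the Compton shift:
Δλ = λ_C(1 - cos θ)
Δλ = 2.4263 × (1 - cos(157°))
Δλ = 2.4263 × 1.9205
Δλ = 4.6597 pm

Initial wavelength:
λ = λ' - Δλ
λ = 20.2597 - 4.6597
λ = 15.6000 pm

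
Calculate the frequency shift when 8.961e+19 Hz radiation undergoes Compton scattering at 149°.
5.143e+19 Hz (decrease)

Convert frequency to wavelength (c = 299792458 m/s):
λ₀ = c/f₀ = 299792458/8.961e+19 = 3.3455246e-12 m = 3.3455 pm

Calculate Compton shift:
Δλ = λ_C(1 - cos(149°)) = 4.5061 pm

Final wavelength:
λ' = λ₀ + Δλ = 3.3455 + 4.5061 = 7.8516 pm

Final frequency:
f' = c/λ' = 299792458/7.8515886e-12 = 3.8182395e+19 Hz

Frequency shift (decrease):
Δf = f₀ - f' = 8.961e+19 - 3.8182395e+19 = 5.143e+19 Hz

(Intermediate values are shown rounded; full precision is carried through to the final answer.)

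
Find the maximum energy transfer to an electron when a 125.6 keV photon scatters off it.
41.3943 keV

Maximum energy transfer occurs at θ = 180° (backscattering).

Initial photon: E₀ = 125.6 keV → λ₀ = 9.8714 pm

Maximum Compton shift (at 180°):
Δλ_max = 2λ_C = 2 × 2.4263 = 4.8526 pm

Final wavelength:
λ' = 9.8714 + 4.8526 = 14.7240 pm

Minimum photon energy (maximum energy to electron):
E'_min = hc/λ' = 84.2057 keV

Maximum electron kinetic energy:
K_max = E₀ - E'_min = 125.6000 - 84.2057 = 41.3943 keV

(Intermediate values are shown rounded; full precision is carried through to the final answer.)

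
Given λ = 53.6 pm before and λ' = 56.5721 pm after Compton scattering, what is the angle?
103.00°

First find the wavelength shift:
Δλ = λ' - λ = 56.5721 - 53.6 = 2.9721 pm

Using Δλ = λ_C(1 - cos θ), with λ_C = h/(m_e·c) ≈ 2.42631024 pm:
cos θ = 1 - Δλ/λ_C
cos θ = 1 - 2.9721/2.42631024
cos θ = -0.224946

θ = arccos(-0.224946)
θ = 103.00°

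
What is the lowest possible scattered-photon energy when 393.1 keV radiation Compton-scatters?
154.8519 keV (at θ = 180°)

The scattered photon has minimum energy when its wavelength is maximum, i.e., when the Compton shift Δλ = λ_C(1 − cos θ) is maximum. This occurs at θ = 180° (backscattering), giving Δλ_max = 2λ_C = 4.8526 pm.

Initial wavelength: λ₀ = hc/E₀ = 3.1540 pm
Maximum final wavelength: λ'_max = λ₀ + 2λ_C = 3.1540 + 4.8526 = 8.0066 pm
Minimum final energy: E'_min = hc/λ'_max = 154.8519 keV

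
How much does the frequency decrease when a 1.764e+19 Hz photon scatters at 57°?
1.077e+18 Hz (decrease)

Convert frequency to wavelength (c = 299792458 m/s):
λ₀ = c/f₀ = 299792458/1.764e+19 = 1.6995037e-11 m = 16.9950 pm

Calculate Compton shift:
Δλ = λ_C(1 - cos(57°)) = 1.1048 pm

Final wavelength:
λ' = λ₀ + Δλ = 16.9950 + 1.1048 = 18.0999 pm

Final frequency:
f' = c/λ' = 299792458/1.8099884e-11 = 1.6563225e+19 Hz

Frequency shift (decrease):
Δf = f₀ - f' = 1.764e+19 - 1.6563225e+19 = 1.077e+18 Hz

(Intermediate values are shown rounded; full precision is carried through to the final answer.)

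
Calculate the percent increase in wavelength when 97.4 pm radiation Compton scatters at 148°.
4.6036%

Calculate the Compton shift:
Δλ = λ_C(1 - cos(148°))
Δλ = 2.4263 × (1 - cos(148°))
Δλ = 2.4263 × 1.8480
Δλ = 4.4839 pm

Percentage change:
(Δλ/λ₀) × 100 = (4.4839/97.4) × 100
= 4.6036%

(Intermediate values are shown rounded; full precision is carried through to the final answer.)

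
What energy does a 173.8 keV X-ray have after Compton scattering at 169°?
103.8240 keV

First convert energy to wavelength:
λ = hc/E, with hc ≈ 1239.842 keV·pm (i.e. 1239.842 eV·nm)

For E = 173.8 keV = 173800 eV:
λ = 1239.842 keV·pm / 173.8 keV
λ = 7.1337 pm

Calculate the Compton shift:
Δλ = λ_C(1 - cos(169°)) = 2.4263 × 1.9816
Δλ = 4.8080 pm

Final wavelength:
λ' = 7.1337 + 4.8080 = 11.9418 pm

Final energy:
E' = hc/λ' = 1239.842 / 11.9418 = 103.8240 keV

(Intermediate values are shown rounded; full precision is carried through to the final answer.)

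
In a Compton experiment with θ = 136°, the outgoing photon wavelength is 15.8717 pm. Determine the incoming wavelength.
11.7000 pm

From λ' = λ + Δλ, we have λ = λ' - Δλ

First calculate the Compton shift:
Δλ = λ_C(1 - cos θ)
Δλ = 2.4263 × (1 - cos(136°))
Δλ = 2.4263 × 1.7193
Δλ = 4.1717 pm

Initial wavelength:
λ = λ' - Δλ
λ = 15.8717 - 4.1717
λ = 11.7000 pm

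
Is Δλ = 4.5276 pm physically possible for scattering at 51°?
No, inconsistent

Calculate the expected shift for θ = 51°:

Δλ_expected = λ_C(1 - cos(51°))
Δλ_expected = 2.4263 × (1 - cos(51°))
Δλ_expected = 2.4263 × 0.3707
Δλ_expected = 0.8994 pm

Given shift: 4.5276 pm
Expected shift: 0.8994 pm
Difference: 3.6282 pm

The values do not match. The given shift corresponds to θ ≈ 150.0°, not 51°.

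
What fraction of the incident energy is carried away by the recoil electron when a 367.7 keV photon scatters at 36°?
0.1208 (or 12.08%)

Calculate initial and final photon energies:

Initial: E₀ = 367.7 keV → λ₀ = 3.3719 pm
Compton shift: Δλ = 0.4634 pm
Final wavelength: λ' = 3.8353 pm
Final energy: E' = 323.2738 keV

Fractional energy loss:
(E₀ - E')/E₀ = (367.7000 - 323.2738)/367.7000
= 44.4262/367.7000
= 0.1208
= 12.08%

(Intermediate values are shown rounded; full precision is carried through to the final answer.)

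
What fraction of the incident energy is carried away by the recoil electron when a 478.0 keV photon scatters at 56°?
0.2920 (or 29.20%)

Calculate initial and final photon energies:

Initial: E₀ = 478.0 keV → λ₀ = 2.5938 pm
Compton shift: Δλ = 1.0695 pm
Final wavelength: λ' = 3.6633 pm
Final energy: E' = 338.4452 keV

Fractional energy loss:
(E₀ - E')/E₀ = (478.0000 - 338.4452)/478.0000
= 139.5548/478.0000
= 0.2920
= 29.20%

(Intermediate values are shown rounded; full precision is carried through to the final answer.)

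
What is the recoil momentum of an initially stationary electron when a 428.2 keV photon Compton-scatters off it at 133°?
3.0172e-22 kg·m/s

The electron is initially at rest, so by conservation of momentum:
p⃗_e = p⃗₀ − p⃗'  (incident photon momentum minus scattered photon momentum)

Photon momentum magnitudes (p = h/λ = E/c):
λ₀ = hc/E₀ = 2.8955 pm → p₀ = h/λ₀ = 2.2884e-22 kg·m/s
Δλ = λ_C(1 − cos 133°) = 4.0810 pm
λ' = 6.9765 pm → p' = h/λ' = 9.4977e-23 kg·m/s

The scattered photon makes angle θ = 133° with the incident direction, so by the law of cosines:
|p⃗_e|² = p₀² + p'² − 2p₀p'cos θ
|p⃗_e|² = (2.2884e-22)² + (9.4977e-23)² − 2·2.2884e-22·9.4977e-23·cos(133°)
|p⃗_e| = 3.0172e-22 kg·m/s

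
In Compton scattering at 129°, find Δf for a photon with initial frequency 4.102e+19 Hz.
1.440e+19 Hz (decrease)

Convert frequency to wavelength (c = 299792458 m/s):
λ₀ = c/f₀ = 299792458/4.102e+19 = 7.3084461e-12 m = 7.3084 pm

Calculate Compton shift:
Δλ = λ_C(1 - cos(129°)) = 3.9532 pm

Final wavelength:
λ' = λ₀ + Δλ = 7.3084 + 3.9532 = 11.2617 pm

Final frequency:
f' = c/λ' = 299792458/1.1261683e-11 = 2.6620574e+19 Hz

Frequency shift (decrease):
Δf = f₀ - f' = 4.102e+19 - 2.6620574e+19 = 1.440e+19 Hz

(Intermediate values are shown rounded; full precision is carried through to the final answer.)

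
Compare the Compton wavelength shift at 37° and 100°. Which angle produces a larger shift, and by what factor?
100° produces the larger shift by a factor of 5.828

Calculate both shifts using Δλ = λ_C(1 - cos θ):

For θ₁ = 37°:
Δλ₁ = 2.4263 × (1 - cos(37°))
Δλ₁ = 2.4263 × 0.2014
Δλ₁ = 0.4886 pm

For θ₂ = 100°:
Δλ₂ = 2.4263 × (1 - cos(100°))
Δλ₂ = 2.4263 × 1.1736
Δλ₂ = 2.8476 pm

The 100° angle produces the larger shift.
Ratio: 2.8476/0.4886 = 5.828

(Intermediate values are shown rounded; full precision is carried through to the final answer.)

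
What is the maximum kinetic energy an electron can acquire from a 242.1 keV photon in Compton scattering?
117.7903 keV

Maximum energy transfer occurs at θ = 180° (backscattering).

Initial photon: E₀ = 242.1 keV → λ₀ = 5.1212 pm

Maximum Compton shift (at 180°):
Δλ_max = 2λ_C = 2 × 2.4263 = 4.8526 pm

Final wavelength:
λ' = 5.1212 + 4.8526 = 9.9738 pm

Minimum photon energy (maximum energy to electron):
E'_min = hc/λ' = 124.3097 keV

Maximum electron kinetic energy:
K_max = E₀ - E'_min = 242.1000 - 124.3097 = 117.7903 keV

(Intermediate values are shown rounded; full precision is carried through to the final answer.)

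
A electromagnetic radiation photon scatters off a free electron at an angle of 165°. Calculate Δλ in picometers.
4.7699 pm

Using the Compton scattering formula:
Δλ = λ_C(1 - cos θ)

where λ_C = h/(m_e·c) ≈ 2.4263 pm is the Compton wavelength of an electron.

For θ = 165°:
cos(165°) = -0.9659
1 - cos(165°) = 1.9659

Δλ = 2.4263 × 1.9659
Δλ = 4.7699 pm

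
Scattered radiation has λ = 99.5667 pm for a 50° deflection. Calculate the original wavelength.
98.7000 pm

From λ' = λ + Δλ, we have λ = λ' - Δλ

First calculate the Compton shift:
Δλ = λ_C(1 - cos θ)
Δλ = 2.4263 × (1 - cos(50°))
Δλ = 2.4263 × 0.3572
Δλ = 0.8667 pm

Initial wavelength:
λ = λ' - Δλ
λ = 99.5667 - 0.8667
λ = 98.7000 pm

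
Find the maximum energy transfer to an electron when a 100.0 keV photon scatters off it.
28.1294 keV

Maximum energy transfer occurs at θ = 180° (backscattering).

Initial photon: E₀ = 100.0 keV → λ₀ = 12.3984 pm

Maximum Compton shift (at 180°):
Δλ_max = 2λ_C = 2 × 2.4263 = 4.8526 pm

Final wavelength:
λ' = 12.3984 + 4.8526 = 17.2510 pm

Minimum photon energy (maximum energy to electron):
E'_min = hc/λ' = 71.8706 keV

Maximum electron kinetic energy:
K_max = E₀ - E'_min = 100.0000 - 71.8706 = 28.1294 keV

(Intermediate values are shown rounded; full precision is carried through to the final answer.)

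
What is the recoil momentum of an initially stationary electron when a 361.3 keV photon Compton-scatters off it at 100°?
2.3557e-22 kg·m/s

The electron is initially at rest, so by conservation of momentum:
p⃗_e = p⃗₀ − p⃗'  (incident photon momentum minus scattered photon momentum)

Photon momentum magnitudes (p = h/λ = E/c):
λ₀ = hc/E₀ = 3.4316 pm → p₀ = h/λ₀ = 1.9309e-22 kg·m/s
Δλ = λ_C(1 − cos 100°) = 2.8476 pm
λ' = 6.2792 pm → p' = h/λ' = 1.0552e-22 kg·m/s

The scattered photon makes angle θ = 100° with the incident direction, so by the law of cosines:
|p⃗_e|² = p₀² + p'² − 2p₀p'cos θ
|p⃗_e|² = (1.9309e-22)² + (1.0552e-22)² − 2·1.9309e-22·1.0552e-22·cos(100°)
|p⃗_e| = 2.3557e-22 kg·m/s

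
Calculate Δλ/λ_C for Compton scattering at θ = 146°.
1.8290 λ_C

The Compton shift formula is:
Δλ = λ_C(1 - cos θ)

Dividing both sides by λ_C:
Δλ/λ_C = 1 - cos θ

For θ = 146°:
Δλ/λ_C = 1 - cos(146°)
Δλ/λ_C = 1 - -0.8290
Δλ/λ_C = 1.8290

This means the shift is 1.8290 × λ_C = 4.4378 pm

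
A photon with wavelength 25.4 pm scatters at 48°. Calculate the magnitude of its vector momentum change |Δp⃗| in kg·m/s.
2.0909e-23 kg·m/s

Photon momentum magnitude is p = h/λ.

Initial momentum:
p₀ = h/λ = 6.6261e-34/2.5400e-11 = 2.6087e-23 kg·m/s

After scattering:
λ' = λ + Δλ = 25.4 + 0.8028 = 26.2028 pm
p' = h/λ' = 6.6261e-34/2.6203e-11 = 2.5288e-23 kg·m/s

Momentum is a vector; the scattered photon's direction makes angle θ = 48° with the incident direction. The magnitude of the vector change Δp⃗ = p⃗₀ − p⃗' is found from the law of cosines:
|Δp⃗|² = p₀² + p'² − 2p₀p'cos θ
|Δp⃗|² = (2.6087e-23)² + (2.5288e-23)² − 2·2.6087e-23·2.5288e-23·cos(48°)
|Δp⃗| = 2.0909e-23 kg·m/s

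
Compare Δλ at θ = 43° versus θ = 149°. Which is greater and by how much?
149° produces the larger shift by a factor of 6.913

Calculate both shifts using Δλ = λ_C(1 - cos θ):

For θ₁ = 43°:
Δλ₁ = 2.4263 × (1 - cos(43°))
Δλ₁ = 2.4263 × 0.2686
Δλ₁ = 0.6518 pm

For θ₂ = 149°:
Δλ₂ = 2.4263 × (1 - cos(149°))
Δλ₂ = 2.4263 × 1.8572
Δλ₂ = 4.5061 pm

The 149° angle produces the larger shift.
Ratio: 4.5061/0.6518 = 6.913

(Intermediate values are shown rounded; full precision is carried through to the final answer.)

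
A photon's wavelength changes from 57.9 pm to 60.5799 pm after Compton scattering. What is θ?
96.00°

First find the wavelength shift:
Δλ = λ' - λ = 60.5799 - 57.9 = 2.6799 pm

Using Δλ = λ_C(1 - cos θ), with λ_C = h/(m_e·c) ≈ 2.42631024 pm:
cos θ = 1 - Δλ/λ_C
cos θ = 1 - 2.6799/2.42631024
cos θ = -0.104517

θ = arccos(-0.104517)
θ = 96.00°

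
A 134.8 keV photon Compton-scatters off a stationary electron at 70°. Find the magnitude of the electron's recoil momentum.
7.7027e-23 kg·m/s

The electron is initially at rest, so by conservation of momentum:
p⃗_e = p⃗₀ − p⃗'  (incident photon momentum minus scattered photon momentum)

Photon momentum magnitudes (p = h/λ = E/c):
λ₀ = hc/E₀ = 9.1976 pm → p₀ = h/λ₀ = 7.2041e-23 kg·m/s
Δλ = λ_C(1 − cos 70°) = 1.5965 pm
λ' = 10.7941 pm → p' = h/λ' = 6.1386e-23 kg·m/s

The scattered photon makes angle θ = 70° with the incident direction, so by the law of cosines:
|p⃗_e|² = p₀² + p'² − 2p₀p'cos θ
|p⃗_e|² = (7.2041e-23)² + (6.1386e-23)² − 2·7.2041e-23·6.1386e-23·cos(70°)
|p⃗_e| = 7.7027e-23 kg·m/s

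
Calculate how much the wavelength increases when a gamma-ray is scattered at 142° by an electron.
4.3383 pm

Using the Compton scattering formula:
Δλ = λ_C(1 - cos θ)

where λ_C = h/(m_e·c) ≈ 2.4263 pm is the Compton wavelength of an electron.

For θ = 142°:
cos(142°) = -0.7880
1 - cos(142°) = 1.7880

Δλ = 2.4263 × 1.7880
Δλ = 4.3383 pm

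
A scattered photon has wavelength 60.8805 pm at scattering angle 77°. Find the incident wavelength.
59.0000 pm

From λ' = λ + Δλ, we have λ = λ' - Δλ

First calculate the Compton shift:
Δλ = λ_C(1 - cos θ)
Δλ = 2.4263 × (1 - cos(77°))
Δλ = 2.4263 × 0.7750
Δλ = 1.8805 pm

Initial wavelength:
λ = λ' - Δλ
λ = 60.8805 - 1.8805
λ = 59.0000 pm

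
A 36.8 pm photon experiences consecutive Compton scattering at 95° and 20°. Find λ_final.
39.5841 pm

Apply Compton shift twice:

First scattering at θ₁ = 95°:
Δλ₁ = λ_C(1 - cos(95°))
Δλ₁ = 2.4263 × 1.0872
Δλ₁ = 2.6378 pm

After first scattering:
λ₁ = 36.8 + 2.6378 = 39.4378 pm

Second scattering at θ₂ = 20°:
Δλ₂ = λ_C(1 - cos(20°))
Δλ₂ = 2.4263 × 0.0603
Δλ₂ = 0.1463 pm

Final wavelength:
λ₂ = 39.4378 + 0.1463 = 39.5841 pm

Total shift: Δλ_total = 2.6378 + 0.1463 = 2.7841 pm

(Intermediate values are shown rounded; full precision is carried through to the final answer.)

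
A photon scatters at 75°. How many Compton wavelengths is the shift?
0.7412 λ_C

The Compton shift formula is:
Δλ = λ_C(1 - cos θ)

Dividing both sides by λ_C:
Δλ/λ_C = 1 - cos θ

For θ = 75°:
Δλ/λ_C = 1 - cos(75°)
Δλ/λ_C = 1 - 0.2588
Δλ/λ_C = 0.7412

This means the shift is 0.7412 × λ_C = 1.7983 pm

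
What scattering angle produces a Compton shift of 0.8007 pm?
47.93°

From the Compton formula Δλ = λ_C(1 - cos θ), we can solve for θ:

cos θ = 1 - Δλ/λ_C

Given:
- Δλ = 0.8007 pm
- λ_C = h/(m_e·c) ≈ 2.42631024 pm

cos θ = 1 - 0.8007/2.42631024
cos θ = 1 - 0.330007
cos θ = 0.669993

θ = arccos(0.669993)
θ = 47.93°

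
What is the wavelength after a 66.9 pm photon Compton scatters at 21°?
67.0612 pm

Using the Compton scattering formula:
λ' = λ + Δλ = λ + λ_C(1 - cos θ)

Given:
- Initial wavelength λ = 66.9 pm
- Scattering angle θ = 21°
- Compton wavelength λ_C ≈ 2.4263 pm

Calculate the shift:
Δλ = 2.4263 × (1 - cos(21°))
Δλ = 2.4263 × 0.0664
Δλ = 0.1612 pm

Final wavelength:
λ' = 66.9 + 0.1612 = 67.0612 pm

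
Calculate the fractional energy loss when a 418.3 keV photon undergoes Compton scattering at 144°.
0.5969 (or 59.69%)

Calculate initial and final photon energies:

Initial: E₀ = 418.3 keV → λ₀ = 2.9640 pm
Compton shift: Δλ = 4.3892 pm
Final wavelength: λ' = 7.3532 pm
Final energy: E' = 168.6117 keV

Fractional energy loss:
(E₀ - E')/E₀ = (418.3000 - 168.6117)/418.3000
= 249.6883/418.3000
= 0.5969
= 59.69%

(Intermediate values are shown rounded; full precision is carried through to the final answer.)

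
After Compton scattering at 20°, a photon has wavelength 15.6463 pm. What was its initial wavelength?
15.5000 pm

From λ' = λ + Δλ, we have λ = λ' - Δλ

First calculate the Compton shift:
Δλ = λ_C(1 - cos θ)
Δλ = 2.4263 × (1 - cos(20°))
Δλ = 2.4263 × 0.0603
Δλ = 0.1463 pm

Initial wavelength:
λ = λ' - Δλ
λ = 15.6463 - 0.1463
λ = 15.5000 pm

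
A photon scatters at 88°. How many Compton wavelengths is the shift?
0.9651 λ_C

The Compton shift formula is:
Δλ = λ_C(1 - cos θ)

Dividing both sides by λ_C:
Δλ/λ_C = 1 - cos θ

For θ = 88°:
Δλ/λ_C = 1 - cos(88°)
Δλ/λ_C = 1 - 0.0349
Δλ/λ_C = 0.9651

This means the shift is 0.9651 × λ_C = 2.3416 pm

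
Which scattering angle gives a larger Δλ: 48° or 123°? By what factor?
123° produces the larger shift by a factor of 4.668

Calculate both shifts using Δλ = λ_C(1 - cos θ):

For θ₁ = 48°:
Δλ₁ = 2.4263 × (1 - cos(48°))
Δλ₁ = 2.4263 × 0.3309
Δλ₁ = 0.8028 pm

For θ₂ = 123°:
Δλ₂ = 2.4263 × (1 - cos(123°))
Δλ₂ = 2.4263 × 1.5446
Δλ₂ = 3.7478 pm

The 123° angle produces the larger shift.
Ratio: 3.7478/0.8028 = 4.668

(Intermediate values are shown rounded; full precision is carried through to the final answer.)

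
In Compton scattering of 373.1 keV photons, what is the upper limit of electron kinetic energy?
221.4504 keV

Maximum energy transfer occurs at θ = 180° (backscattering).

Initial photon: E₀ = 373.1 keV → λ₀ = 3.3231 pm

Maximum Compton shift (at 180°):
Δλ_max = 2λ_C = 2 × 2.4263 = 4.8526 pm

Final wavelength:
λ' = 3.3231 + 4.8526 = 8.1757 pm

Minimum photon energy (maximum energy to electron):
E'_min = hc/λ' = 151.6496 keV

Maximum electron kinetic energy:
K_max = E₀ - E'_min = 373.1000 - 151.6496 = 221.4504 keV

(Intermediate values are shown rounded; full precision is carried through to the final answer.)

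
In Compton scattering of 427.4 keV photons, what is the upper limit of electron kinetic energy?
267.4929 keV

Maximum energy transfer occurs at θ = 180° (backscattering).

Initial photon: E₀ = 427.4 keV → λ₀ = 2.9009 pm

Maximum Compton shift (at 180°):
Δλ_max = 2λ_C = 2 × 2.4263 = 4.8526 pm

Final wavelength:
λ' = 2.9009 + 4.8526 = 7.7535 pm

Minimum photon energy (maximum energy to electron):
E'_min = hc/λ' = 159.9071 keV

Maximum electron kinetic energy:
K_max = E₀ - E'_min = 427.4000 - 159.9071 = 267.4929 keV

(Intermediate values are shown rounded; full precision is carried through to the final answer.)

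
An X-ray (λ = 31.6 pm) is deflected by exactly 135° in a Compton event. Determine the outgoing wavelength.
35.7420 pm

Using the Compton formula: λ' = λ + λ_C(1 − cos θ)

For θ = 135°, cos θ = -√2/2 (exact) ≈ -0.7071, so:
1 − cos 135° = 1 − (-√2/2) ≈ 1.7071

Δλ = λ_C × 1.7071 = 2.4263 × 1.7071 = 4.1420 pm

λ' = 31.6 + 4.1420 = 35.7420 pm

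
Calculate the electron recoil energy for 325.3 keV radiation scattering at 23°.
15.6693 keV

By energy conservation: K_e = E_initial - E_final

First find the scattered photon energy:
Initial wavelength: λ = hc/E = 3.8114 pm
Compton shift: Δλ = λ_C(1 - cos(23°)) = 0.1929 pm
Final wavelength: λ' = 3.8114 + 0.1929 = 4.0043 pm
Final photon energy: E' = hc/λ' = 309.6307 keV

Electron kinetic energy:
K_e = E - E' = 325.3000 - 309.6307 = 15.6693 keV

(Intermediate values are shown rounded; full precision is carried through to the final answer.)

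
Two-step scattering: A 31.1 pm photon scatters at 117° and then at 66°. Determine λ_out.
36.0673 pm

Apply Compton shift twice:

First scattering at θ₁ = 117°:
Δλ₁ = λ_C(1 - cos(117°))
Δλ₁ = 2.4263 × 1.4540
Δλ₁ = 3.5278 pm

After first scattering:
λ₁ = 31.1 + 3.5278 = 34.6278 pm

Second scattering at θ₂ = 66°:
Δλ₂ = λ_C(1 - cos(66°))
Δλ₂ = 2.4263 × 0.5933
Δλ₂ = 1.4394 pm

Final wavelength:
λ₂ = 34.6278 + 1.4394 = 36.0673 pm

Total shift: Δλ_total = 3.5278 + 1.4394 = 4.9673 pm

(Intermediate values are shown rounded; full precision is carried through to the final answer.)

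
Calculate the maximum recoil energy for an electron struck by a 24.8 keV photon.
2.1942 keV

Maximum energy transfer occurs at θ = 180° (backscattering).

Initial photon: E₀ = 24.8 keV → λ₀ = 49.9936 pm

Maximum Compton shift (at 180°):
Δλ_max = 2λ_C = 2 × 2.4263 = 4.8526 pm

Final wavelength:
λ' = 49.9936 + 4.8526 = 54.8462 pm

Minimum photon energy (maximum energy to electron):
E'_min = hc/λ' = 22.6058 keV

Maximum electron kinetic energy:
K_max = E₀ - E'_min = 24.8000 - 22.6058 = 2.1942 keV

(Intermediate values are shown rounded; full precision is carried through to the final answer.)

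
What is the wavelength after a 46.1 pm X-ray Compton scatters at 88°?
48.4416 pm

Using the Compton scattering formula:
λ' = λ + Δλ = λ + λ_C(1 - cos θ)

Given:
- Initial wavelength λ = 46.1 pm
- Scattering angle θ = 88°
- Compton wavelength λ_C ≈ 2.4263 pm

Calculate the shift:
Δλ = 2.4263 × (1 - cos(88°))
Δλ = 2.4263 × 0.9651
Δλ = 2.3416 pm

Final wavelength:
λ' = 46.1 + 2.3416 = 48.4416 pm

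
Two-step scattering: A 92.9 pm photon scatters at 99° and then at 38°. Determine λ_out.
96.2202 pm

Apply Compton shift twice:

First scattering at θ₁ = 99°:
Δλ₁ = λ_C(1 - cos(99°))
Δλ₁ = 2.4263 × 1.1564
Δλ₁ = 2.8059 pm

After first scattering:
λ₁ = 92.9 + 2.8059 = 95.7059 pm

Second scattering at θ₂ = 38°:
Δλ₂ = λ_C(1 - cos(38°))
Δλ₂ = 2.4263 × 0.2120
Δλ₂ = 0.5144 pm

Final wavelength:
λ₂ = 95.7059 + 0.5144 = 96.2202 pm

Total shift: Δλ_total = 2.8059 + 0.5144 = 3.3202 pm

(Intermediate values are shown rounded; full precision is carried through to the final answer.)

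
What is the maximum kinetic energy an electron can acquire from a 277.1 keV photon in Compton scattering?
144.1691 keV

Maximum energy transfer occurs at θ = 180° (backscattering).

Initial photon: E₀ = 277.1 keV → λ₀ = 4.4743 pm

Maximum Compton shift (at 180°):
Δλ_max = 2λ_C = 2 × 2.4263 = 4.8526 pm

Final wavelength:
λ' = 4.4743 + 4.8526 = 9.3270 pm

Minimum photon energy (maximum energy to electron):
E'_min = hc/λ' = 132.9309 keV

Maximum electron kinetic energy:
K_max = E₀ - E'_min = 277.1000 - 132.9309 = 144.1691 keV

(Intermediate values are shown rounded; full precision is carried through to the final answer.)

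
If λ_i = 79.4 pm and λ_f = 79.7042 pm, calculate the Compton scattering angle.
29.00°

First find the wavelength shift:
Δλ = λ' - λ = 79.7042 - 79.4 = 0.3042 pm

Using Δλ = λ_C(1 - cos θ), with λ_C = h/(m_e·c) ≈ 2.42631024 pm:
cos θ = 1 - Δλ/λ_C
cos θ = 1 - 0.3042/2.42631024
cos θ = 0.874624

θ = arccos(0.874624)
θ = 29.00°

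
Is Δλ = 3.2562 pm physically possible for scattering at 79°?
No, inconsistent

Calculate the expected shift for θ = 79°:

Δλ_expected = λ_C(1 - cos(79°))
Δλ_expected = 2.4263 × (1 - cos(79°))
Δλ_expected = 2.4263 × 0.8092
Δλ_expected = 1.9633 pm

Given shift: 3.2562 pm
Expected shift: 1.9633 pm
Difference: 1.2928 pm

The values do not match. The given shift corresponds to θ ≈ 110.0°, not 79°.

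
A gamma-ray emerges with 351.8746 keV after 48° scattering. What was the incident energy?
455.7000 keV

Convert final energy to wavelength (hc ≈ 1239.842 keV·pm):
λ' = hc/E' = 1239.842 / 351.8746 = 3.5235 pm

Calculate the Compton shift:
Δλ = λ_C(1 - cos(48°))
Δλ = 2.4263 × (1 - cos(48°))
Δλ = 0.8028 pm

Initial wavelength:
λ = λ' - Δλ = 3.5235 - 0.8028 = 2.7207 pm

Initial energy:
E = hc/λ = 1239.842 / 2.7207 = 455.7000 keV

(Intermediate values are shown rounded; full precision is carried through to the final answer.)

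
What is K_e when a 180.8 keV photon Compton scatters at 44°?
16.3320 keV

By energy conservation: K_e = E_initial - E_final

First find the scattered photon energy:
Initial wavelength: λ = hc/E = 6.8575 pm
Compton shift: Δλ = λ_C(1 - cos(44°)) = 0.6810 pm
Final wavelength: λ' = 6.8575 + 0.6810 = 7.5385 pm
Final photon energy: E' = hc/λ' = 164.4680 keV

Electron kinetic energy:
K_e = E - E' = 180.8000 - 164.4680 = 16.3320 keV

(Intermediate values are shown rounded; full precision is carried through to the final answer.)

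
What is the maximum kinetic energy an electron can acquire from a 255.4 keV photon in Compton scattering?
127.6751 keV

Maximum energy transfer occurs at θ = 180° (backscattering).

Initial photon: E₀ = 255.4 keV → λ₀ = 4.8545 pm

Maximum Compton shift (at 180°):
Δλ_max = 2λ_C = 2 × 2.4263 = 4.8526 pm

Final wavelength:
λ' = 4.8545 + 4.8526 = 9.7071 pm

Minimum photon energy (maximum energy to electron):
E'_min = hc/λ' = 127.7249 keV

Maximum electron kinetic energy:
K_max = E₀ - E'_min = 255.4000 - 127.7249 = 127.6751 keV

(Intermediate values are shown rounded; full precision is carried through to the final answer.)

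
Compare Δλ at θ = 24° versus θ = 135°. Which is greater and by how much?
135° produces the larger shift by a factor of 19.746

Calculate both shifts using Δλ = λ_C(1 - cos θ):

For θ₁ = 24°:
Δλ₁ = 2.4263 × (1 - cos(24°))
Δλ₁ = 2.4263 × 0.0865
Δλ₁ = 0.2098 pm

For θ₂ = 135°:
Δλ₂ = 2.4263 × (1 - cos(135°))
Δλ₂ = 2.4263 × 1.7071
Δλ₂ = 4.1420 pm

The 135° angle produces the larger shift.
Ratio: 4.1420/0.2098 = 19.746

(Intermediate values are shown rounded; full precision is carried through to the final answer.)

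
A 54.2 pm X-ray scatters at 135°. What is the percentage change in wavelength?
7.6420%

Calculate the Compton shift:
Δλ = λ_C(1 - cos(135°))
Δλ = 2.4263 × (1 - cos(135°))
Δλ = 2.4263 × 1.7071
Δλ = 4.1420 pm

Percentage change:
(Δλ/λ₀) × 100 = (4.1420/54.2) × 100
= 7.6420%

(Intermediate values are shown rounded; full precision is carried through to the final answer.)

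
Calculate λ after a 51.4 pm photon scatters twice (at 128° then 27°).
55.5845 pm

Apply Compton shift twice:

First scattering at θ₁ = 128°:
Δλ₁ = λ_C(1 - cos(128°))
Δλ₁ = 2.4263 × 1.6157
Δλ₁ = 3.9201 pm

After first scattering:
λ₁ = 51.4 + 3.9201 = 55.3201 pm

Second scattering at θ₂ = 27°:
Δλ₂ = λ_C(1 - cos(27°))
Δλ₂ = 2.4263 × 0.1090
Δλ₂ = 0.2645 pm

Final wavelength:
λ₂ = 55.3201 + 0.2645 = 55.5845 pm

Total shift: Δλ_total = 3.9201 + 0.2645 = 4.1845 pm

(Intermediate values are shown rounded; full precision is carried through to the final answer.)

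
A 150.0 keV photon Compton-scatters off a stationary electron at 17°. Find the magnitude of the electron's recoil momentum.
2.3569e-23 kg·m/s

The electron is initially at rest, so by conservation of momentum:
p⃗_e = p⃗₀ − p⃗'  (incident photon momentum minus scattered photon momentum)

Photon momentum magnitudes (p = h/λ = E/c):
λ₀ = hc/E₀ = 8.2656 pm → p₀ = h/λ₀ = 8.0164e-23 kg·m/s
Δλ = λ_C(1 − cos 17°) = 0.1060 pm
λ' = 8.3716 pm → p' = h/λ' = 7.9149e-23 kg·m/s

The scattered photon makes angle θ = 17° with the incident direction, so by the law of cosines:
|p⃗_e|² = p₀² + p'² − 2p₀p'cos θ
|p⃗_e|² = (8.0164e-23)² + (7.9149e-23)² − 2·8.0164e-23·7.9149e-23·cos(17°)
|p⃗_e| = 2.3569e-23 kg·m/s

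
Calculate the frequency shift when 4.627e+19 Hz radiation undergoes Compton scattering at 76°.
1.023e+19 Hz (decrease)

Convert frequency to wavelength (c = 299792458 m/s):
λ₀ = c/f₀ = 299792458/4.627e+19 = 6.4791973e-12 m = 6.4792 pm

Calculate Compton shift:
Δλ = λ_C(1 - cos(76°)) = 1.8393 pm

Final wavelength:
λ' = λ₀ + Δλ = 6.4792 + 1.8393 = 8.3185 pm

Final frequency:
f' = c/λ' = 299792458/8.3185299e-12 = 3.6039115e+19 Hz

Frequency shift (decrease):
Δf = f₀ - f' = 4.627e+19 - 3.6039115e+19 = 1.023e+19 Hz

(Intermediate values are shown rounded; full precision is carried through to the final answer.)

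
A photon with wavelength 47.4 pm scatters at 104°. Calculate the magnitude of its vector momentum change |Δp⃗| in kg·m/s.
2.1379e-23 kg·m/s

Photon momentum magnitude is p = h/λ.

Initial momentum:
p₀ = h/λ = 6.6261e-34/4.7400e-11 = 1.3979e-23 kg·m/s

After scattering:
λ' = λ + Δλ = 47.4 + 3.0133 = 50.4133 pm
p' = h/λ' = 6.6261e-34/5.0413e-11 = 1.3143e-23 kg·m/s

Momentum is a vector; the scattered photon's direction makes angle θ = 104° with the incident direction. The magnitude of the vector change Δp⃗ = p⃗₀ − p⃗' is found from the law of cosines:
|Δp⃗|² = p₀² + p'² − 2p₀p'cos θ
|Δp⃗|² = (1.3979e-23)² + (1.3143e-23)² − 2·1.3979e-23·1.3143e-23·cos(104°)
|Δp⃗| = 2.1379e-23 kg·m/s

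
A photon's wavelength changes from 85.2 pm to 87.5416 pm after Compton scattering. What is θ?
88.00°

First find the wavelength shift:
Δλ = λ' - λ = 87.5416 - 85.2 = 2.3416 pm

Using Δλ = λ_C(1 - cos θ), with λ_C = h/(m_e·c) ≈ 2.42631024 pm:
cos θ = 1 - Δλ/λ_C
cos θ = 1 - 2.3416/2.42631024
cos θ = 0.034913

θ = arccos(0.034913)
θ = 88.00°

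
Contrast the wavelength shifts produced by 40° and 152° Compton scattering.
152° produces the larger shift by a factor of 8.048

Calculate both shifts using Δλ = λ_C(1 - cos θ):

For θ₁ = 40°:
Δλ₁ = 2.4263 × (1 - cos(40°))
Δλ₁ = 2.4263 × 0.2340
Δλ₁ = 0.5676 pm

For θ₂ = 152°:
Δλ₂ = 2.4263 × (1 - cos(152°))
Δλ₂ = 2.4263 × 1.8829
Δλ₂ = 4.5686 pm

The 152° angle produces the larger shift.
Ratio: 4.5686/0.5676 = 8.048

(Intermediate values are shown rounded; full precision is carried through to the final answer.)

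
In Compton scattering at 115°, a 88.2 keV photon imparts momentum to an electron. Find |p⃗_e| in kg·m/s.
7.1846e-23 kg·m/s

The electron is initially at rest, so by conservation of momentum:
p⃗_e = p⃗₀ − p⃗'  (incident photon momentum minus scattered photon momentum)

Photon momentum magnitudes (p = h/λ = E/c):
λ₀ = hc/E₀ = 14.0572 pm → p₀ = h/λ₀ = 4.7137e-23 kg·m/s
Δλ = λ_C(1 − cos 115°) = 3.4517 pm
λ' = 17.5089 pm → p' = h/λ' = 3.7844e-23 kg·m/s

The scattered photon makes angle θ = 115° with the incident direction, so by the law of cosines:
|p⃗_e|² = p₀² + p'² − 2p₀p'cos θ
|p⃗_e|² = (4.7137e-23)² + (3.7844e-23)² − 2·4.7137e-23·3.7844e-23·cos(115°)
|p⃗_e| = 7.1846e-23 kg·m/s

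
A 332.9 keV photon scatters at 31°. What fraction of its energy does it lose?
0.0851 (or 8.51%)

Calculate initial and final photon energies:

Initial: E₀ = 332.9 keV → λ₀ = 3.7244 pm
Compton shift: Δλ = 0.3466 pm
Final wavelength: λ' = 4.0709 pm
Final energy: E' = 304.5603 keV

Fractional energy loss:
(E₀ - E')/E₀ = (332.9000 - 304.5603)/332.9000
= 28.3397/332.9000
= 0.0851
= 8.51%

(Intermediate values are shown rounded; full precision is carried through to the final answer.)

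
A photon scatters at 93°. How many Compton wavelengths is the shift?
1.0523 λ_C

The Compton shift formula is:
Δλ = λ_C(1 - cos θ)

Dividing both sides by λ_C:
Δλ/λ_C = 1 - cos θ

For θ = 93°:
Δλ/λ_C = 1 - cos(93°)
Δλ/λ_C = 1 - -0.0523
Δλ/λ_C = 1.0523

This means the shift is 1.0523 × λ_C = 2.5533 pm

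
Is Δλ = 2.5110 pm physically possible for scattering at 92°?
Yes, consistent

Calculate the expected shift for θ = 92°:

Δλ_expected = λ_C(1 - cos(92°))
Δλ_expected = 2.4263 × (1 - cos(92°))
Δλ_expected = 2.4263 × 1.0349
Δλ_expected = 2.5110 pm

Given shift: 2.5110 pm
Expected shift: 2.5110 pm
Difference: 0.0000 pm

The values match. This is consistent with Compton scattering at the stated angle.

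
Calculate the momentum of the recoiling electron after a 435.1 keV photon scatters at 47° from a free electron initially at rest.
1.7180e-22 kg·m/s

The electron is initially at rest, so by conservation of momentum:
p⃗_e = p⃗₀ − p⃗'  (incident photon momentum minus scattered photon momentum)

Photon momentum magnitudes (p = h/λ = E/c):
λ₀ = hc/E₀ = 2.8496 pm → p₀ = h/λ₀ = 2.3253e-22 kg·m/s
Δλ = λ_C(1 − cos 47°) = 0.7716 pm
λ' = 3.6211 pm → p' = h/λ' = 1.8298e-22 kg·m/s

The scattered photon makes angle θ = 47° with the incident direction, so by the law of cosines:
|p⃗_e|² = p₀² + p'² − 2p₀p'cos θ
|p⃗_e|² = (2.3253e-22)² + (1.8298e-22)² − 2·2.3253e-22·1.8298e-22·cos(47°)
|p⃗_e| = 1.7180e-22 kg·m/s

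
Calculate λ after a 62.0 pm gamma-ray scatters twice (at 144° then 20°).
66.5356 pm

Apply Compton shift twice:

First scattering at θ₁ = 144°:
Δλ₁ = λ_C(1 - cos(144°))
Δλ₁ = 2.4263 × 1.8090
Δλ₁ = 4.3892 pm

After first scattering:
λ₁ = 62.0 + 4.3892 = 66.3892 pm

Second scattering at θ₂ = 20°:
Δλ₂ = λ_C(1 - cos(20°))
Δλ₂ = 2.4263 × 0.0603
Δλ₂ = 0.1463 pm

Final wavelength:
λ₂ = 66.3892 + 0.1463 = 66.5356 pm

Total shift: Δλ_total = 4.3892 + 0.1463 = 4.5356 pm

(Intermediate values are shown rounded; full precision is carried through to the final answer.)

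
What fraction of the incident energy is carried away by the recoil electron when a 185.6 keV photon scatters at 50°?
0.1148 (or 11.48%)

Calculate initial and final photon energies:

Initial: E₀ = 185.6 keV → λ₀ = 6.6802 pm
Compton shift: Δλ = 0.8667 pm
Final wavelength: λ' = 7.5469 pm
Final energy: E' = 164.2851 keV

Fractional energy loss:
(E₀ - E')/E₀ = (185.6000 - 164.2851)/185.6000
= 21.3149/185.6000
= 0.1148
= 11.48%

(Intermediate values are shown rounded; full precision is carried through to the final answer.)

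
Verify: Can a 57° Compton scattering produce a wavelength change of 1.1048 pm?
Yes, consistent

Calculate the expected shift for θ = 57°:

Δλ_expected = λ_C(1 - cos(57°))
Δλ_expected = 2.4263 × (1 - cos(57°))
Δλ_expected = 2.4263 × 0.4554
Δλ_expected = 1.1048 pm

Given shift: 1.1048 pm
Expected shift: 1.1048 pm
Difference: 0.0000 pm

The values match. This is consistent with Compton scattering at the stated angle.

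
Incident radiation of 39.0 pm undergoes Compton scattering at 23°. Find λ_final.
39.1929 pm

Using the Compton scattering formula:
λ' = λ + Δλ = λ + λ_C(1 - cos θ)

Given:
- Initial wavelength λ = 39.0 pm
- Scattering angle θ = 23°
- Compton wavelength λ_C ≈ 2.4263 pm

Calculate the shift:
Δλ = 2.4263 × (1 - cos(23°))
Δλ = 2.4263 × 0.0795
Δλ = 0.1929 pm

Final wavelength:
λ' = 39.0 + 0.1929 = 39.1929 pm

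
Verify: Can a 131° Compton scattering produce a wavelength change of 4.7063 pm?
No, inconsistent

Calculate the expected shift for θ = 131°:

Δλ_expected = λ_C(1 - cos(131°))
Δλ_expected = 2.4263 × (1 - cos(131°))
Δλ_expected = 2.4263 × 1.6561
Δλ_expected = 4.0181 pm

Given shift: 4.7063 pm
Expected shift: 4.0181 pm
Difference: 0.6882 pm

The values do not match. The given shift corresponds to θ ≈ 160.0°, not 131°.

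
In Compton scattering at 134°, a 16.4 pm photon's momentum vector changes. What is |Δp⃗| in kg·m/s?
6.7002e-23 kg·m/s

Photon momentum magnitude is p = h/λ.

Initial momentum:
p₀ = h/λ = 6.6261e-34/1.6400e-11 = 4.0403e-23 kg·m/s

After scattering:
λ' = λ + Δλ = 16.4 + 4.1118 = 20.5118 pm
p' = h/λ' = 6.6261e-34/2.0512e-11 = 3.2304e-23 kg·m/s

Momentum is a vector; the scattered photon's direction makes angle θ = 134° with the incident direction. The magnitude of the vector change Δp⃗ = p⃗₀ − p⃗' is found from the law of cosines:
|Δp⃗|² = p₀² + p'² − 2p₀p'cos θ
|Δp⃗|² = (4.0403e-23)² + (3.2304e-23)² − 2·4.0403e-23·3.2304e-23·cos(134°)
|Δp⃗| = 6.7002e-23 kg·m/s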